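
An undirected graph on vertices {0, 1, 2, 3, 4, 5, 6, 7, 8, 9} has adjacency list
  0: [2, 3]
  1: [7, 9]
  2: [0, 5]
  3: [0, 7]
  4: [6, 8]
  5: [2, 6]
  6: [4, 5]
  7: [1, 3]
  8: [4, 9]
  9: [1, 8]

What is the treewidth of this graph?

2

A width-2 tree decomposition is:
Bags: B1 = {1, 3, 7}  B2 = {1, 3, 9}  B3 = {3, 8, 9}  B4 = {3, 4, 8}  B5 = {3, 4, 6}  B6 = {3, 5, 6}  B7 = {2, 3, 5}  B8 = {0, 2, 3}
Tree: B1–B2, B2–B3, B3–B4, B4–B5, B5–B6, B6–B7, B7–B8
Every bag has size at most 3, so the width is 3 − 1 = 2 and tw(G) ≤ 2. For the lower bound, G contains the cycle 3–7–1–9–8–4–6–5–2–0–3, so G is not a forest; only forests have treewidth ≤ 1, hence tw(G) ≥ 2. The upper and lower bounds meet at 2, so that is the treewidth.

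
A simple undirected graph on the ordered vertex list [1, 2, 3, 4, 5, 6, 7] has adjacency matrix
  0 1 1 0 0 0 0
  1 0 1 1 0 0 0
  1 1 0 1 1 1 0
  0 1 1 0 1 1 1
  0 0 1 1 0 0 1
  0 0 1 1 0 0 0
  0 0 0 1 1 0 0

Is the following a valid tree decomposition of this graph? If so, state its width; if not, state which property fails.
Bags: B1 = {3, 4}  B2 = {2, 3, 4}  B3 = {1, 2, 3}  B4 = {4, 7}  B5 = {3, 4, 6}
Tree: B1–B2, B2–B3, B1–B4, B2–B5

A tree decomposition must satisfy three properties: every vertex lies in some bag; for every edge, both endpoints lie together in some bag; and for every vertex, the bags containing it form a connected subtree. Here vertex 5 appears in no bag, so the decomposition is invalid.

No — vertex 5 appears in no bag.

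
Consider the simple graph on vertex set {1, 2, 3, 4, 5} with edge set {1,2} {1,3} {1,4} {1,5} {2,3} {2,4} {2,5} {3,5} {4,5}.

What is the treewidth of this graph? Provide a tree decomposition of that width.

The largest bag has 4 vertices, giving width 3; this decomposition certifies tw(G) ≤ 3. For the lower bound, the 4 vertices {1, 2, 3, 5} are pairwise adjacent, and any tree decomposition puts a clique entirely inside one bag — forcing width ≥ 3. Combining the bounds, tw(G) = 3.

Treewidth 3.
One such decomposition:
Bags: B1 = {1, 2, 4, 5}  B2 = {1, 2, 3, 5}
Tree: B1–B2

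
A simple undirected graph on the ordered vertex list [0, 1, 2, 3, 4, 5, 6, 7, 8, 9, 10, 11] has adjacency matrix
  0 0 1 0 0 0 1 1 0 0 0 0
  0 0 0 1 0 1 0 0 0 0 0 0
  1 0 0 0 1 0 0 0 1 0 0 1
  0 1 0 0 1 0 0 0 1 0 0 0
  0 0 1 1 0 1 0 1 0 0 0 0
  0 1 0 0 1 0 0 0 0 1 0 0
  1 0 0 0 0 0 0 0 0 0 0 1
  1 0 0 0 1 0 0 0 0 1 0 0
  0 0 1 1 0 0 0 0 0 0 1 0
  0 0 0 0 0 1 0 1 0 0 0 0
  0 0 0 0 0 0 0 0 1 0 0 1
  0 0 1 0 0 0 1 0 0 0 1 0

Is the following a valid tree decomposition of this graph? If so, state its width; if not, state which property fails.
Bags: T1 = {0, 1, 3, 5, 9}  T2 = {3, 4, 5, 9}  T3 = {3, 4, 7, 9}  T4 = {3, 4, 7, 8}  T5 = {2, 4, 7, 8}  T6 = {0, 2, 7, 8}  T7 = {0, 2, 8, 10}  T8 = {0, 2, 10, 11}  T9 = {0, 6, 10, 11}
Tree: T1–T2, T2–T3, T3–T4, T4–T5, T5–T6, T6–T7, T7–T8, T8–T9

A tree decomposition must satisfy three properties: every vertex lies in some bag; for every edge, both endpoints lie together in some bag; and for every vertex, the bags containing it form a connected subtree. Here bags containing vertex 0 are not connected in the tree, so the decomposition is invalid.

No — bags containing vertex 0 are not connected in the tree.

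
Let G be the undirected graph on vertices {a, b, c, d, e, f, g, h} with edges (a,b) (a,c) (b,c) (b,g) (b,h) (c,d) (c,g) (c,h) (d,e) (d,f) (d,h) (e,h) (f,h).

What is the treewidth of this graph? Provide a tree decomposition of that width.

Treewidth 2.
One such decomposition:
Bags: B1 = {b, c, h}  B2 = {c, d, h}  B3 = {d, f, h}  B4 = {b, c, g}  B5 = {d, e, h}  B6 = {a, b, c}
Tree: B1–B2, B2–B3, B1–B4, B3–B5, B1–B6

Every bag has size at most 3, so the width is 3 − 1 = 2 and tw(G) ≤ 2. Conversely, {b, c, g} is a clique of size 3, and the vertices of any clique must share a bag in every tree decomposition; so some bag has ≥ 3 vertices and tw(G) ≥ 2. Combining the bounds, tw(G) = 2.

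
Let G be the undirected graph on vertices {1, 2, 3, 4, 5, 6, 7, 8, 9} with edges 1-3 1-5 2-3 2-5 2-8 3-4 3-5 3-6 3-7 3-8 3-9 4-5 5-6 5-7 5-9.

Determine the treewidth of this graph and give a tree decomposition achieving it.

Treewidth 2.
Bags: B1 = {1, 3, 5}  B2 = {3, 4, 5}  B3 = {2, 3, 5}  B4 = {3, 5, 9}  B5 = {2, 3, 8}  B6 = {3, 5, 6}  B7 = {3, 5, 7}
Tree: B1–B2, B2–B3, B2–B4, B3–B5, B1–B6, B2–B7

The largest bag has 3 vertices, giving width 2; this decomposition certifies tw(G) ≤ 2. For the lower bound, the 3 vertices {2, 3, 8} are pairwise adjacent, and any tree decomposition puts a clique entirely inside one bag — forcing width ≥ 2. Hence tw(G) = 2 exactly.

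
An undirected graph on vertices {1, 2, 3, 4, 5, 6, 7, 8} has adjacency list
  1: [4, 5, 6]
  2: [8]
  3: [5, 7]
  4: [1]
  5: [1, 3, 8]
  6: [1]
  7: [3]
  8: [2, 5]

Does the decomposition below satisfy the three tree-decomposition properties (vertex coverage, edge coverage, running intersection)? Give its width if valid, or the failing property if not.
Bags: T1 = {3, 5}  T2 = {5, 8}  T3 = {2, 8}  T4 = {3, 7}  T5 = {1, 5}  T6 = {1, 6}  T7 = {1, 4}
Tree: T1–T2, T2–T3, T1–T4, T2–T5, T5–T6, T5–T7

Vertex coverage: the bags together contain {1, 2, 3, 4, 5, 6, 7, 8}, the full vertex set. Edge coverage: each edge of G has both endpoints in at least one bag. Running intersection: for every vertex, the bags containing it form a connected subtree. All three properties hold, so this is a valid tree decomposition of width max|bag| − 1 = 1, and hence tw(G) ≤ 1.

Yes; width 1.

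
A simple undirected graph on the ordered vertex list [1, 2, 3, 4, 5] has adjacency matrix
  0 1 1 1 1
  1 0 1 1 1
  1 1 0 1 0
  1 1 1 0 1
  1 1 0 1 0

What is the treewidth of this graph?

3

A width-3 tree decomposition is:
Bags: B1 = {1, 2, 4, 5}  B2 = {1, 2, 3, 4}
Tree: B1–B2
Each bag holds 4 vertices, so the decomposition has width 3, which upper-bounds the treewidth. For the lower bound, the 4 vertices {1, 2, 3, 4} are pairwise adjacent, and any tree decomposition puts a clique entirely inside one bag — forcing width ≥ 3. Combining the bounds, tw(G) = 3.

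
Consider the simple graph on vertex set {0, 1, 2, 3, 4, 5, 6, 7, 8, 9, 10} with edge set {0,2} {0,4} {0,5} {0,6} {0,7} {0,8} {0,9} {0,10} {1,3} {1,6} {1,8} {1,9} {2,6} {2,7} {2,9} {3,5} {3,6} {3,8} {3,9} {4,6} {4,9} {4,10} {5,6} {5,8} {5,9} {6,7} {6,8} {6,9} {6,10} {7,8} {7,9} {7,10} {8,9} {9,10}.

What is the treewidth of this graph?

A width-4 tree decomposition is:
Bags: B1 = {0, 6, 7, 8, 9}  B2 = {0, 6, 7, 9, 10}  B3 = {0, 5, 6, 8, 9}  B4 = {0, 2, 6, 7, 9}  B5 = {3, 5, 6, 8, 9}  B6 = {0, 4, 6, 9, 10}  B7 = {1, 3, 6, 8, 9}
Tree: B1–B2, B1–B3, B2–B4, B3–B5, B2–B6, B5–B7
Each bag holds 5 vertices, so the decomposition has width 4, which upper-bounds the treewidth. For the lower bound, the 5 vertices {0, 4, 6, 9, 10} are pairwise adjacent, and any tree decomposition puts a clique entirely inside one bag — forcing width ≥ 4. Combining the bounds, tw(G) = 4.

4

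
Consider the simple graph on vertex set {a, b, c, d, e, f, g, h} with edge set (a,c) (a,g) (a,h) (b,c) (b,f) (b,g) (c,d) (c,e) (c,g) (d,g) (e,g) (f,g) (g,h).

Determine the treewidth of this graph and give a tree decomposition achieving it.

The largest bag has 3 vertices, giving width 2; this decomposition certifies tw(G) ≤ 2. Conversely, {a, g, h} is a clique of size 3, and the vertices of any clique must share a bag in every tree decomposition; so some bag has ≥ 3 vertices and tw(G) ≥ 2. Combining the bounds, tw(G) = 2.

Treewidth 2.
Bags: B1 = {c, e, g}  B2 = {c, d, g}  B3 = {a, c, g}  B4 = {b, c, g}  B5 = {a, g, h}  B6 = {b, f, g}
Tree: B1–B2, B2–B3, B2–B4, B3–B5, B4–B6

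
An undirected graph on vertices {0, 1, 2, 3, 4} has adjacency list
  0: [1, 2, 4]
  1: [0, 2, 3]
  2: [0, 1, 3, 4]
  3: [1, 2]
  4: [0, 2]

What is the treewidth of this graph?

A width-2 tree decomposition is:
Bags: B1 = {0, 1, 2}  B2 = {0, 2, 4}  B3 = {1, 2, 3}
Tree: B1–B2, B1–B3
Each bag holds 3 vertices, so the decomposition has width 2, which upper-bounds the treewidth. Conversely, {0, 1, 2} is a clique of size 3, and the vertices of any clique must share a bag in every tree decomposition; so some bag has ≥ 3 vertices and tw(G) ≥ 2. Combining the bounds, tw(G) = 2.

2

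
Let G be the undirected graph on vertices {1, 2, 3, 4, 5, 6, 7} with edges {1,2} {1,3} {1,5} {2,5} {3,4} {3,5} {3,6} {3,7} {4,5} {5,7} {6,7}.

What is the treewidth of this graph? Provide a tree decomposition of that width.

The largest bag has 3 vertices, giving width 2; this decomposition certifies tw(G) ≤ 2. For the lower bound, the 3 vertices {1, 2, 5} are pairwise adjacent, and any tree decomposition puts a clique entirely inside one bag — forcing width ≥ 2. Therefore the treewidth is 2.

Treewidth 2.
Bags: B1 = {3, 4, 5}  B2 = {3, 5, 7}  B3 = {3, 6, 7}  B4 = {1, 3, 5}  B5 = {1, 2, 5}
Tree: B1–B2, B2–B3, B1–B4, B4–B5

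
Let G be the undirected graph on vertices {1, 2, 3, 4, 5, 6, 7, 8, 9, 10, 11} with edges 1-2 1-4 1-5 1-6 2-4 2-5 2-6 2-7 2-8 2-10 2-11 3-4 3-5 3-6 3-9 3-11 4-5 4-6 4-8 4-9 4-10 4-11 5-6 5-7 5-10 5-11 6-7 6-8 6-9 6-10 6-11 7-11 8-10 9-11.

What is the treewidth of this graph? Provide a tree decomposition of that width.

Each bag holds 5 vertices, so the decomposition has width 4, which upper-bounds the treewidth. On the other hand G contains the 5-clique {3, 4, 6, 9, 11}. A clique must lie in a single bag of any decomposition, so no decomposition can have width below 4. Hence tw(G) = 4 exactly.

Treewidth 4.
One such decomposition:
Bags: B1 = {2, 4, 5, 6, 11}  B2 = {2, 5, 6, 7, 11}  B3 = {3, 4, 5, 6, 11}  B4 = {2, 4, 5, 6, 10}  B5 = {1, 2, 4, 5, 6}  B6 = {2, 4, 6, 8, 10}  B7 = {3, 4, 6, 9, 11}
Tree: B1–B2, B1–B3, B1–B4, B4–B5, B4–B6, B3–B7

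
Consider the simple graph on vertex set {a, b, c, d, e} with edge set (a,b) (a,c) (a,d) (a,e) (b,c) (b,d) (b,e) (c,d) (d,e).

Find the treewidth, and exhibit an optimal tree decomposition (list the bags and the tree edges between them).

The largest bag has 4 vertices, giving width 3; this decomposition certifies tw(G) ≤ 3. Conversely, {a, b, d, e} is a clique of size 4, and the vertices of any clique must share a bag in every tree decomposition; so some bag has ≥ 4 vertices and tw(G) ≥ 3. Therefore the treewidth is 3.

Treewidth 3.
Bags: B1 = {a, b, d, e}  B2 = {a, b, c, d}
Tree: B1–B2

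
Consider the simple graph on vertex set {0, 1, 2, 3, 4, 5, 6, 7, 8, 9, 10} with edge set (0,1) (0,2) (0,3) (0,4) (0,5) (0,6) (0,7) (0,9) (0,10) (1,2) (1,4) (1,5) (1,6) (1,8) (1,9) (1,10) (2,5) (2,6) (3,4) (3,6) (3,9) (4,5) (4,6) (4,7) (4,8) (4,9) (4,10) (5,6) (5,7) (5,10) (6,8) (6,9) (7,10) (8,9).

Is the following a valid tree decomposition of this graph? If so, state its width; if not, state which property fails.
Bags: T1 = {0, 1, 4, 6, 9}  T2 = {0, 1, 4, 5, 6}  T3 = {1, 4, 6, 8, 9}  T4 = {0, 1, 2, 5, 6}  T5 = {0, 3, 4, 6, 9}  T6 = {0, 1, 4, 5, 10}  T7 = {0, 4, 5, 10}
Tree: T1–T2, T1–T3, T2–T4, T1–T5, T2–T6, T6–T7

No — vertex 7 appears in no bag.

A tree decomposition must satisfy three properties: every vertex lies in some bag; for every edge, both endpoints lie together in some bag; and for every vertex, the bags containing it form a connected subtree. Here vertex 7 appears in no bag, so the decomposition is invalid.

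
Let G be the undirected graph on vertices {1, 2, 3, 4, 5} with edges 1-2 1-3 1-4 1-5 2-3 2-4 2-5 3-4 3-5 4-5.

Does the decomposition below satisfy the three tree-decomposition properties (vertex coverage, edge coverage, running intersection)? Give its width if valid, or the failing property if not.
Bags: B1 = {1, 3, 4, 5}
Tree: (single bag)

No — vertex 2 appears in no bag.

A tree decomposition must satisfy three properties: every vertex lies in some bag; for every edge, both endpoints lie together in some bag; and for every vertex, the bags containing it form a connected subtree. Here vertex 2 appears in no bag, so the decomposition is invalid.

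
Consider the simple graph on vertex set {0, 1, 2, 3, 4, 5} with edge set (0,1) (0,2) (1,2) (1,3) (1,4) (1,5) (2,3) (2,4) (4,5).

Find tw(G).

A width-2 tree decomposition is:
Bags: B1 = {1, 2, 4}  B2 = {1, 4, 5}  B3 = {1, 2, 3}  B4 = {0, 1, 2}
Tree: B1–B2, B1–B3, B1–B4
Every bag has size at most 3, so the width is 3 − 1 = 2 and tw(G) ≤ 2. Conversely, {0, 1, 2} is a clique of size 3, and the vertices of any clique must share a bag in every tree decomposition; so some bag has ≥ 3 vertices and tw(G) ≥ 2. Hence tw(G) = 2 exactly.

2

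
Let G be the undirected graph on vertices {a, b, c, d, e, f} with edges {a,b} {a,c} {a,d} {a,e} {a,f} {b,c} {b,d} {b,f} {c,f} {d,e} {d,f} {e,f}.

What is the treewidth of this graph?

3

A width-3 tree decomposition is:
Bags: B1 = {a, b, d, f}  B2 = {a, d, e, f}  B3 = {a, b, c, f}
Tree: B1–B2, B1–B3
The largest bag has 4 vertices, giving width 3; this decomposition certifies tw(G) ≤ 3. For the lower bound, the 4 vertices {a, d, e, f} are pairwise adjacent, and any tree decomposition puts a clique entirely inside one bag — forcing width ≥ 3. Combining the bounds, tw(G) = 3.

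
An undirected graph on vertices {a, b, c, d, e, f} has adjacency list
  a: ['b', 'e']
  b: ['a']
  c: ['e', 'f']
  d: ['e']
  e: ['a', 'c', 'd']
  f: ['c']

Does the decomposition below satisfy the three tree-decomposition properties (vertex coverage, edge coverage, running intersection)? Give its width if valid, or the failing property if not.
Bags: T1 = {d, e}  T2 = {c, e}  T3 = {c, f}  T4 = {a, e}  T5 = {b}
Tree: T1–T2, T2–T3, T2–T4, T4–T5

No — edge (a,b) lies in no bag.

A tree decomposition must satisfy three properties: every vertex lies in some bag; for every edge, both endpoints lie together in some bag; and for every vertex, the bags containing it form a connected subtree. Here edge (a,b) lies in no bag, so the decomposition is invalid.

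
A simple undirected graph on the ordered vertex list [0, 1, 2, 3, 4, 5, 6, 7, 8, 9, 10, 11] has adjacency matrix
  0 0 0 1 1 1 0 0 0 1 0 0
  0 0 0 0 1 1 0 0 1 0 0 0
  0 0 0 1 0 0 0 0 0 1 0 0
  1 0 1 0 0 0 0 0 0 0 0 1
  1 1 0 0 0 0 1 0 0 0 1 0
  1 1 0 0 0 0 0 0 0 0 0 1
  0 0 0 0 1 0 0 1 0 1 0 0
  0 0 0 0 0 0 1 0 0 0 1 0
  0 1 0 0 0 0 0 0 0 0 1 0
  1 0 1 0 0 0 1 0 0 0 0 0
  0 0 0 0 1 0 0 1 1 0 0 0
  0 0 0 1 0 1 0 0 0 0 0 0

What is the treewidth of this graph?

A width-3 tree decomposition is:
Bags: B1 = {1, 7, 8, 10}  B2 = {1, 4, 7, 10}  B3 = {1, 4, 6, 7}  B4 = {1, 4, 5, 6}  B5 = {0, 4, 5, 6}  B6 = {0, 5, 6, 9}  B7 = {0, 5, 9, 11}  B8 = {0, 3, 9, 11}  B9 = {2, 3, 9, 11}
Tree: B1–B2, B2–B3, B3–B4, B4–B5, B5–B6, B6–B7, B7–B8, B8–B9
Every bag has size at most 4, so the width is 4 − 1 = 3 and tw(G) ≤ 3. For the lower bound: the 4 vertex sets {7,8,10}, {1}, {4}, {0,5,6,9} are disjoint, each induces a connected subgraph, and every pair is joined by at least one edge of G. Contracting each set to a single vertex therefore yields K_{4} as a minor, and since treewidth is minor-monotone, tw(G) ≥ tw(K_{4}) = 3. The upper and lower bounds meet at 3, so that is the treewidth.

3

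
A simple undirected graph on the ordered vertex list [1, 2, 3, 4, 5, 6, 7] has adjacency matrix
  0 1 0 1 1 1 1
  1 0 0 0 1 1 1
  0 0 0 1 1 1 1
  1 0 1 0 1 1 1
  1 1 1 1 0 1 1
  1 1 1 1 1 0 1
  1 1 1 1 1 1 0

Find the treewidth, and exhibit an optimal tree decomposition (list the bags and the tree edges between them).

The largest bag has 5 vertices, giving width 4; this decomposition certifies tw(G) ≤ 4. On the other hand G contains the 5-clique {1, 2, 5, 6, 7}. A clique must lie in a single bag of any decomposition, so no decomposition can have width below 4. The upper and lower bounds meet at 4, so that is the treewidth.

Treewidth 4.
One such decomposition:
Bags: B1 = {1, 2, 5, 6, 7}  B2 = {1, 4, 5, 6, 7}  B3 = {3, 4, 5, 6, 7}
Tree: B1–B2, B2–B3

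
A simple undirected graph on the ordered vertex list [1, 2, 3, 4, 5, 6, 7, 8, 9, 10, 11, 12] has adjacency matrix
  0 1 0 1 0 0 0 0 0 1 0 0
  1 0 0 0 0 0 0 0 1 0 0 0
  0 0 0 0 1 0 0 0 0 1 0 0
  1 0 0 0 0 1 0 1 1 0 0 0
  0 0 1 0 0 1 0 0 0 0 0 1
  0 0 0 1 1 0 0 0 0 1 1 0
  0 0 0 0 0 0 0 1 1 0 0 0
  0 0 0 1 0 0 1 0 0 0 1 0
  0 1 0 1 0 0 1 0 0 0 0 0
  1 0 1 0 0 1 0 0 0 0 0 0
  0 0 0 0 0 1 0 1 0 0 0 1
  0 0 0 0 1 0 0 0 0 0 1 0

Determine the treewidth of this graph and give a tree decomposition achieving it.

Treewidth 3.
One optimal decomposition is:
Bags: B1 = {1, 2, 7, 9}  B2 = {1, 4, 7, 9}  B3 = {1, 4, 7, 8}  B4 = {1, 4, 8, 10}  B5 = {4, 6, 8, 10}  B6 = {6, 8, 10, 11}  B7 = {3, 6, 10, 11}  B8 = {3, 5, 6, 11}  B9 = {3, 5, 11, 12}
Tree: B1–B2, B2–B3, B3–B4, B4–B5, B5–B6, B6–B7, B7–B8, B8–B9

Every bag has size at most 4, so the width is 4 − 1 = 3 and tw(G) ≤ 3. For the lower bound: the 4 vertex sets {2,7,9}, {1}, {4}, {6,8,10,11} are disjoint, each induces a connected subgraph, and every pair is joined by at least one edge of G. Contracting each set to a single vertex therefore yields K_{4} as a minor, and since treewidth is minor-monotone, tw(G) ≥ tw(K_{4}) = 3. The upper and lower bounds meet at 3, so that is the treewidth.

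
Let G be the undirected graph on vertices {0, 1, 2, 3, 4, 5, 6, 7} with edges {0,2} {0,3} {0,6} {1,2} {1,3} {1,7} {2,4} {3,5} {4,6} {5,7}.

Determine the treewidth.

2

A width-2 tree decomposition is:
Bags: B1 = {2, 4, 6}  B2 = {0, 2, 6}  B3 = {0, 1, 2}  B4 = {0, 1, 3}  B5 = {1, 3, 7}  B6 = {3, 5, 7}
Tree: B1–B2, B2–B3, B3–B4, B4–B5, B5–B6
Every bag has size at most 3, so the width is 3 − 1 = 2 and tw(G) ≤ 2. The edges 4–6–0–2–4 form a cycle, so G is not a tree and its treewidth is at least 2. Therefore the treewidth is 2.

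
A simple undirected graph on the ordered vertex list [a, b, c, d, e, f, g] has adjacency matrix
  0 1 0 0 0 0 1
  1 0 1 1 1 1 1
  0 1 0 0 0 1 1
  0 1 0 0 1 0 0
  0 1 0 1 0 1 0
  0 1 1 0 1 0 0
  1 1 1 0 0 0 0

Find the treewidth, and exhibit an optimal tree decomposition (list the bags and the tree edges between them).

The largest bag has 3 vertices, giving width 2; this decomposition certifies tw(G) ≤ 2. Conversely, {b, d, e} is a clique of size 3, and the vertices of any clique must share a bag in every tree decomposition; so some bag has ≥ 3 vertices and tw(G) ≥ 2. Therefore the treewidth is 2.

Treewidth 2.
One optimal decomposition is:
Bags: B1 = {b, c, f}  B2 = {b, c, g}  B3 = {b, e, f}  B4 = {b, d, e}  B5 = {a, b, g}
Tree: B1–B2, B1–B3, B3–B4, B2–B5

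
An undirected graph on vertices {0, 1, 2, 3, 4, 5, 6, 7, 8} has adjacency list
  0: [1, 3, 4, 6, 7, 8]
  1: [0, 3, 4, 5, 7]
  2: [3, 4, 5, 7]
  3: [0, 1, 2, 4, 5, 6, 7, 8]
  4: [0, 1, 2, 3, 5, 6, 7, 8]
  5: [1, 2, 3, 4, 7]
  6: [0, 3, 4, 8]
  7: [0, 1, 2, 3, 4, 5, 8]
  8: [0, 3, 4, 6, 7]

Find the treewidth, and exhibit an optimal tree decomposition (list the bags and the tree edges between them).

Every bag has size at most 5, so the width is 5 − 1 = 4 and tw(G) ≤ 4. Conversely, {0, 3, 4, 6, 8} is a clique of size 5, and the vertices of any clique must share a bag in every tree decomposition; so some bag has ≥ 5 vertices and tw(G) ≥ 4. Combining the bounds, tw(G) = 4.

Treewidth 4.
One such decomposition:
Bags: B1 = {0, 1, 3, 4, 7}  B2 = {0, 3, 4, 7, 8}  B3 = {0, 3, 4, 6, 8}  B4 = {1, 3, 4, 5, 7}  B5 = {2, 3, 4, 5, 7}
Tree: B1–B2, B2–B3, B1–B4, B4–B5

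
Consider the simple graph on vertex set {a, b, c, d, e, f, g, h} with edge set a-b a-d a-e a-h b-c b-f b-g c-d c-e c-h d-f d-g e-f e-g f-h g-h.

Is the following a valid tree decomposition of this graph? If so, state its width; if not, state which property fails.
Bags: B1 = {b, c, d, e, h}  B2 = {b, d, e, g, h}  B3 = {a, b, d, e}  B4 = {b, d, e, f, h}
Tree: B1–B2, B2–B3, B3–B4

No — edge (h,a) lies in no bag.

A tree decomposition must satisfy three properties: every vertex lies in some bag; for every edge, both endpoints lie together in some bag; and for every vertex, the bags containing it form a connected subtree. Here edge (h,a) lies in no bag, so the decomposition is invalid.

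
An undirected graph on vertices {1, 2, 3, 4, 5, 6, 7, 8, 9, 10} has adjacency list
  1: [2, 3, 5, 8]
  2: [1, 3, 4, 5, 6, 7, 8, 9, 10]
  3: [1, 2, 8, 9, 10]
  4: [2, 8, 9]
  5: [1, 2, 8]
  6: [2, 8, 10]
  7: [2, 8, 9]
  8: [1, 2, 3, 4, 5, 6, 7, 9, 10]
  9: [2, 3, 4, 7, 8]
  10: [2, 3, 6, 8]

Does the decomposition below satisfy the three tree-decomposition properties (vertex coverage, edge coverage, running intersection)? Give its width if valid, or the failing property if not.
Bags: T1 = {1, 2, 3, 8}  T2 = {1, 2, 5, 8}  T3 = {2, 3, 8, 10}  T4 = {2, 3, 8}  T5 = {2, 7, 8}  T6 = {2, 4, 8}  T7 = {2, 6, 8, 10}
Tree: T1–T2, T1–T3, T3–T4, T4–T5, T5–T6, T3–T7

No — vertex 9 appears in no bag.

A tree decomposition must satisfy three properties: every vertex lies in some bag; for every edge, both endpoints lie together in some bag; and for every vertex, the bags containing it form a connected subtree. Here vertex 9 appears in no bag, so the decomposition is invalid.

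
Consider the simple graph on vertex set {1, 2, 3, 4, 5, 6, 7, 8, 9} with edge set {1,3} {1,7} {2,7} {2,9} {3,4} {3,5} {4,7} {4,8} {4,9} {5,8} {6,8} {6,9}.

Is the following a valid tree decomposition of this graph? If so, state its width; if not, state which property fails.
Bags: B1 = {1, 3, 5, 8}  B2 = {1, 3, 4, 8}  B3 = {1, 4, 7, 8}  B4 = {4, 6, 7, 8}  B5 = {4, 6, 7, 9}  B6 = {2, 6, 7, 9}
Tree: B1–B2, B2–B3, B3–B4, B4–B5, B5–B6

Yes; width 3.

Vertex coverage: the bags together contain {1, 2, 3, 4, 5, 6, 7, 8, 9}, the full vertex set. Edge coverage: each edge of G has both endpoints in at least one bag. Running intersection: for every vertex, the bags containing it form a connected subtree. All three properties hold, so this is a valid tree decomposition of width max|bag| − 1 = 3, and hence tw(G) ≤ 3.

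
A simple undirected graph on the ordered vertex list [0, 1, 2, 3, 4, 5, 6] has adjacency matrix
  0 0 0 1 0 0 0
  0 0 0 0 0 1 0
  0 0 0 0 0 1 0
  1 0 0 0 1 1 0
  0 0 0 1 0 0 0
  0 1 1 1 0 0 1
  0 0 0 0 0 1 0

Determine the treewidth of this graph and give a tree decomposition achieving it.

Each bag holds 2 vertices, so the decomposition has width 1, which upper-bounds the treewidth. G has an edge, so its treewidth is at least 1. Hence tw(G) = 1 exactly.

Treewidth 1.
One such decomposition:
Bags: B1 = {3, 4}  B2 = {3, 5}  B3 = {5, 6}  B4 = {1, 5}  B5 = {2, 5}  B6 = {0, 3}
Tree: B1–B2, B2–B3, B3–B4, B2–B5, B1–B6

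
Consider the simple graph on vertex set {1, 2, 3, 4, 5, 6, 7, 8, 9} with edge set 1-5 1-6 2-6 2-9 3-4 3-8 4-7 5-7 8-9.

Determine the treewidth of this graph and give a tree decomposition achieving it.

The largest bag has 3 vertices, giving width 2; this decomposition certifies tw(G) ≤ 2. For the lower bound, G contains the cycle 9–8–3–4–7–5–1–6–2–9, so G is not a forest; only forests have treewidth ≤ 1, hence tw(G) ≥ 2. Combining the bounds, tw(G) = 2.

Treewidth 2.
One optimal decomposition is:
Bags: B1 = {3, 8, 9}  B2 = {3, 4, 9}  B3 = {4, 7, 9}  B4 = {5, 7, 9}  B5 = {1, 5, 9}  B6 = {1, 6, 9}  B7 = {2, 6, 9}
Tree: B1–B2, B2–B3, B3–B4, B4–B5, B5–B6, B6–B7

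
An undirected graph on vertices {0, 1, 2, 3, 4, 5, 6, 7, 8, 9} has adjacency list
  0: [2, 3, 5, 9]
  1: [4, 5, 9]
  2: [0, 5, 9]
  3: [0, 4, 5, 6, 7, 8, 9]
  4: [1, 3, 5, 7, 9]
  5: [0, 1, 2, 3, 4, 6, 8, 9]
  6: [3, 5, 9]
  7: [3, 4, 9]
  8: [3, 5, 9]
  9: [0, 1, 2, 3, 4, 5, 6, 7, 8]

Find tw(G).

A width-3 tree decomposition is:
Bags: B1 = {3, 4, 7, 9}  B2 = {3, 4, 5, 9}  B3 = {3, 5, 6, 9}  B4 = {0, 3, 5, 9}  B5 = {1, 4, 5, 9}  B6 = {3, 5, 8, 9}  B7 = {0, 2, 5, 9}
Tree: B1–B2, B2–B3, B2–B4, B2–B5, B2–B6, B4–B7
Each bag holds 4 vertices, so the decomposition has width 3, which upper-bounds the treewidth. For the lower bound, the 4 vertices {1, 4, 5, 9} are pairwise adjacent, and any tree decomposition puts a clique entirely inside one bag — forcing width ≥ 3. Hence tw(G) = 3 exactly.

3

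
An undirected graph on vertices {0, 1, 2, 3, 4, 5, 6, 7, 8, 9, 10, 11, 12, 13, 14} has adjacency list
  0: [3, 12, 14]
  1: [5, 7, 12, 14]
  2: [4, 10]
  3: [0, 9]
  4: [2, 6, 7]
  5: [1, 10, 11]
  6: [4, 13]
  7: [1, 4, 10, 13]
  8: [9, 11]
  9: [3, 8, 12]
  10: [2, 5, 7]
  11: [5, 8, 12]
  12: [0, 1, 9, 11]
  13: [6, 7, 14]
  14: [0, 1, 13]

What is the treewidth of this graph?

3

A width-3 tree decomposition is:
Bags: B1 = {3, 8, 9, 11}  B2 = {3, 9, 11, 12}  B3 = {0, 3, 11, 12}  B4 = {0, 5, 11, 12}  B5 = {0, 1, 5, 12}  B6 = {0, 1, 5, 14}  B7 = {1, 5, 10, 14}  B8 = {1, 7, 10, 14}  B9 = {7, 10, 13, 14}  B10 = {2, 7, 10, 13}  B11 = {2, 4, 7, 13}  B12 = {2, 4, 6, 13}
Tree: B1–B2, B2–B3, B3–B4, B4–B5, B5–B6, B6–B7, B7–B8, B8–B9, B9–B10, B10–B11, B11–B12
Every bag has size at most 4, so the width is 4 − 1 = 3 and tw(G) ≤ 3. For the lower bound: the 4 vertex sets {3,8,9}, {11}, {12}, {0,1,5,14} are disjoint, each induces a connected subgraph, and every pair is joined by at least one edge of G. Contracting each set to a single vertex therefore yields K_{4} as a minor, and since treewidth is minor-monotone, tw(G) ≥ tw(K_{4}) = 3. Hence tw(G) = 3 exactly.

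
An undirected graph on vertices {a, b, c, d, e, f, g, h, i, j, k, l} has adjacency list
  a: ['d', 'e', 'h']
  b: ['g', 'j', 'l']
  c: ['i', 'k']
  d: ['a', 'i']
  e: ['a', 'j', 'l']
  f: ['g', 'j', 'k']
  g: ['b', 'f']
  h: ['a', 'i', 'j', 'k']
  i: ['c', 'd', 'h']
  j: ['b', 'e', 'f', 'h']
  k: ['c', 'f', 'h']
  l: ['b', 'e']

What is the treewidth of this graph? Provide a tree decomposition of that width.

Every bag has size at most 4, so the width is 4 − 1 = 3 and tw(G) ≤ 3. For the lower bound: the 4 vertex sets {c,d,i}, {a}, {h}, {e,f,j,k} are disjoint, each induces a connected subgraph, and every pair is joined by at least one edge of G. Contracting each set to a single vertex therefore yields K_{4} as a minor, and since treewidth is minor-monotone, tw(G) ≥ tw(K_{4}) = 3. Combining the bounds, tw(G) = 3.

Treewidth 3.
Bags: B1 = {a, c, d, i}  B2 = {a, c, h, i}  B3 = {a, c, h, k}  B4 = {a, e, h, k}  B5 = {e, h, j, k}  B6 = {e, f, j, k}  B7 = {e, f, j, l}  B8 = {b, f, j, l}  B9 = {b, f, g, l}
Tree: B1–B2, B2–B3, B3–B4, B4–B5, B5–B6, B6–B7, B7–B8, B8–B9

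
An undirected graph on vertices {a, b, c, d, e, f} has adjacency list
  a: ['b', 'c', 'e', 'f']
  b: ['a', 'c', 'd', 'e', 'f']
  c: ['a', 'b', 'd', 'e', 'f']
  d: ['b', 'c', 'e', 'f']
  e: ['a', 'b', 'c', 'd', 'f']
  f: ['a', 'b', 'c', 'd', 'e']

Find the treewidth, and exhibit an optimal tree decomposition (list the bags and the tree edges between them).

Treewidth 4.
One such decomposition:
Bags: B1 = {a, b, c, e, f}  B2 = {b, c, d, e, f}
Tree: B1–B2

The largest bag has 5 vertices, giving width 4; this decomposition certifies tw(G) ≤ 4. For the lower bound, the 5 vertices {b, c, d, e, f} are pairwise adjacent, and any tree decomposition puts a clique entirely inside one bag — forcing width ≥ 4. Hence tw(G) = 4 exactly.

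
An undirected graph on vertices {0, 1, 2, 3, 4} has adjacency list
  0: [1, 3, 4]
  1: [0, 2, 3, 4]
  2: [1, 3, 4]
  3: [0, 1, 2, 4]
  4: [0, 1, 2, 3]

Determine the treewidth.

A width-3 tree decomposition is:
Bags: B1 = {0, 1, 3, 4}  B2 = {1, 2, 3, 4}
Tree: B1–B2
Each bag holds 4 vertices, so the decomposition has width 3, which upper-bounds the treewidth. On the other hand G contains the 4-clique {0, 1, 3, 4}. A clique must lie in a single bag of any decomposition, so no decomposition can have width below 3. Therefore the treewidth is 3.

3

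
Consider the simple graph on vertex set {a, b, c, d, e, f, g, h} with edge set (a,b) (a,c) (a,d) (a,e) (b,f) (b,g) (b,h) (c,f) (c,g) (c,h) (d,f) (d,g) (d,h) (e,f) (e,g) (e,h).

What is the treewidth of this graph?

A width-4 tree decomposition is:
Bags: B1 = {a, e, f, g, h}  B2 = {a, c, f, g, h}  B3 = {a, d, f, g, h}  B4 = {a, b, f, g, h}
Tree: B1–B2, B2–B3, B3–B4
The largest bag has 5 vertices, giving width 4; this decomposition certifies tw(G) ≤ 4. For the lower bound: the 5 vertex sets {e,f}, {c,g}, {d,h}, {a}, {b} are disjoint, each induces a connected subgraph, and every pair is joined by at least one edge of G. Contracting each set to a single vertex therefore yields K_{5} as a minor, and since treewidth is minor-monotone, tw(G) ≥ tw(K_{5}) = 4. The upper and lower bounds meet at 4, so that is the treewidth.

4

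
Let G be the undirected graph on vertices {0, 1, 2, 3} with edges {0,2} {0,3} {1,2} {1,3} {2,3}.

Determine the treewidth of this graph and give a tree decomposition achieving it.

Each bag holds 3 vertices, so the decomposition has width 2, which upper-bounds the treewidth. Conversely, {0, 2, 3} is a clique of size 3, and the vertices of any clique must share a bag in every tree decomposition; so some bag has ≥ 3 vertices and tw(G) ≥ 2. Hence tw(G) = 2 exactly.

Treewidth 2.
One such decomposition:
Bags: B1 = {0, 2, 3}  B2 = {1, 2, 3}
Tree: B1–B2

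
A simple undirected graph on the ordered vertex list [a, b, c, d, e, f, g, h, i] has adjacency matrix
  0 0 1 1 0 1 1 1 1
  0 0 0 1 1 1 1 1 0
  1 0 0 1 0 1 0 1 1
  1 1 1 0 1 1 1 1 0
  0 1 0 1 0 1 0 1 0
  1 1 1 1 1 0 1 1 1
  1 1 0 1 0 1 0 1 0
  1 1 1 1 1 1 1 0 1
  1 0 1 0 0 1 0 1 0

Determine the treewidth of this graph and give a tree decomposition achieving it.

Each bag holds 5 vertices, so the decomposition has width 4, which upper-bounds the treewidth. Conversely, {a, d, f, g, h} is a clique of size 5, and the vertices of any clique must share a bag in every tree decomposition; so some bag has ≥ 5 vertices and tw(G) ≥ 4. Therefore the treewidth is 4.

Treewidth 4.
Bags: B1 = {b, d, e, f, h}  B2 = {b, d, f, g, h}  B3 = {a, d, f, g, h}  B4 = {a, c, d, f, h}  B5 = {a, c, f, h, i}
Tree: B1–B2, B2–B3, B3–B4, B4–B5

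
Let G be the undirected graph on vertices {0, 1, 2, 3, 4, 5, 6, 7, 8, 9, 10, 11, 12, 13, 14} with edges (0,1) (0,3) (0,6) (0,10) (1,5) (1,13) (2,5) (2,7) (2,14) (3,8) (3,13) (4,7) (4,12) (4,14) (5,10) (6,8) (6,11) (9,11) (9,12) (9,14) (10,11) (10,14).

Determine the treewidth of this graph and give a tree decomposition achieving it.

Treewidth 3.
One such decomposition:
Bags: B1 = {1, 3, 8, 13}  B2 = {0, 1, 3, 8}  B3 = {0, 1, 6, 8}  B4 = {0, 1, 5, 6}  B5 = {0, 5, 6, 10}  B6 = {5, 6, 10, 11}  B7 = {2, 5, 10, 11}  B8 = {2, 10, 11, 14}  B9 = {2, 9, 11, 14}  B10 = {2, 7, 9, 14}  B11 = {4, 7, 9, 14}  B12 = {4, 7, 9, 12}
Tree: B1–B2, B2–B3, B3–B4, B4–B5, B5–B6, B6–B7, B7–B8, B8–B9, B9–B10, B10–B11, B11–B12

Every bag has size at most 4, so the width is 4 − 1 = 3 and tw(G) ≤ 3. For the lower bound: the 4 vertex sets {3,8,13}, {1}, {0}, {5,6,10,11} are disjoint, each induces a connected subgraph, and every pair is joined by at least one edge of G. Contracting each set to a single vertex therefore yields K_{4} as a minor, and since treewidth is minor-monotone, tw(G) ≥ tw(K_{4}) = 3. Combining the bounds, tw(G) = 3.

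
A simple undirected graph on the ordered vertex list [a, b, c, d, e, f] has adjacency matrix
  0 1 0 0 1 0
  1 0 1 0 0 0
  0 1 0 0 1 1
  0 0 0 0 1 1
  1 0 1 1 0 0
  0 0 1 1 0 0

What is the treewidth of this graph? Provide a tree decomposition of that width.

Treewidth 2.
One such decomposition:
Bags: B1 = {a, b, e}  B2 = {b, c, e}  B3 = {c, d, e}  B4 = {c, d, f}
Tree: B1–B2, B2–B3, B3–B4

The largest bag has 3 vertices, giving width 2; this decomposition certifies tw(G) ≤ 2. Since a–b–c–e–a is a cycle in G, G is not acyclic. Forests are exactly the graphs of treewidth ≤ 1, so tw(G) ≥ 2. Therefore the treewidth is 2.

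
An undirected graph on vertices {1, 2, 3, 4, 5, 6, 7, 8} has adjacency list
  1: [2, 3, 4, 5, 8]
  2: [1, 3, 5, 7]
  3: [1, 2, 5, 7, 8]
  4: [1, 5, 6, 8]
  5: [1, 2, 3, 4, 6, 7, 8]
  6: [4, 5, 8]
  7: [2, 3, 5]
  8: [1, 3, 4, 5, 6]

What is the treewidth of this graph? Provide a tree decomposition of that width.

Treewidth 3.
One optimal decomposition is:
Bags: B1 = {1, 4, 5, 8}  B2 = {4, 5, 6, 8}  B3 = {1, 3, 5, 8}  B4 = {1, 2, 3, 5}  B5 = {2, 3, 5, 7}
Tree: B1–B2, B1–B3, B3–B4, B4–B5

Each bag holds 4 vertices, so the decomposition has width 3, which upper-bounds the treewidth. For the lower bound, the 4 vertices {1, 3, 5, 8} are pairwise adjacent, and any tree decomposition puts a clique entirely inside one bag — forcing width ≥ 3. Hence tw(G) = 3 exactly.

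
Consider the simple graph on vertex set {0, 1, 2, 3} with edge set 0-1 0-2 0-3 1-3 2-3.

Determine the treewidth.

2

A width-2 tree decomposition is:
Bags: B1 = {0, 1, 3}  B2 = {0, 2, 3}
Tree: B1–B2
The largest bag has 3 vertices, giving width 2; this decomposition certifies tw(G) ≤ 2. On the other hand G contains the 3-clique {0, 1, 3}. A clique must lie in a single bag of any decomposition, so no decomposition can have width below 2. Therefore the treewidth is 2.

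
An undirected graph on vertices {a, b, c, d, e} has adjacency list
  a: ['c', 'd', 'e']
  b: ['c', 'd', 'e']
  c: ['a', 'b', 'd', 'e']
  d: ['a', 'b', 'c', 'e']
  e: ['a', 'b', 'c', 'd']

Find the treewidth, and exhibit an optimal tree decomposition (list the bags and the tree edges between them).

Every bag has size at most 4, so the width is 4 − 1 = 3 and tw(G) ≤ 3. On the other hand G contains the 4-clique {a, c, d, e}. A clique must lie in a single bag of any decomposition, so no decomposition can have width below 3. Therefore the treewidth is 3.

Treewidth 3.
One such decomposition:
Bags: B1 = {a, c, d, e}  B2 = {b, c, d, e}
Tree: B1–B2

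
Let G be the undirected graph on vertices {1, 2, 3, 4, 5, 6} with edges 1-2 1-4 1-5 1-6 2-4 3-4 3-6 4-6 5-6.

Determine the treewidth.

2

A width-2 tree decomposition is:
Bags: B1 = {3, 4, 6}  B2 = {1, 4, 6}  B3 = {1, 2, 4}  B4 = {1, 5, 6}
Tree: B1–B2, B2–B3, B2–B4
The largest bag has 3 vertices, giving width 2; this decomposition certifies tw(G) ≤ 2. For the lower bound, the 3 vertices {1, 2, 4} are pairwise adjacent, and any tree decomposition puts a clique entirely inside one bag — forcing width ≥ 2. The upper and lower bounds meet at 2, so that is the treewidth.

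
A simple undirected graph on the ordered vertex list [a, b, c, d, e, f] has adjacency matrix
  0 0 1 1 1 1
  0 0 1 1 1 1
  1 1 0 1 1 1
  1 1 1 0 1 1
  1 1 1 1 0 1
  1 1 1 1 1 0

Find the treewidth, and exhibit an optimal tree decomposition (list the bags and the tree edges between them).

Treewidth 4.
One such decomposition:
Bags: B1 = {a, c, d, e, f}  B2 = {b, c, d, e, f}
Tree: B1–B2

The largest bag has 5 vertices, giving width 4; this decomposition certifies tw(G) ≤ 4. For the lower bound, the 5 vertices {a, c, d, e, f} are pairwise adjacent, and any tree decomposition puts a clique entirely inside one bag — forcing width ≥ 4. Combining the bounds, tw(G) = 4.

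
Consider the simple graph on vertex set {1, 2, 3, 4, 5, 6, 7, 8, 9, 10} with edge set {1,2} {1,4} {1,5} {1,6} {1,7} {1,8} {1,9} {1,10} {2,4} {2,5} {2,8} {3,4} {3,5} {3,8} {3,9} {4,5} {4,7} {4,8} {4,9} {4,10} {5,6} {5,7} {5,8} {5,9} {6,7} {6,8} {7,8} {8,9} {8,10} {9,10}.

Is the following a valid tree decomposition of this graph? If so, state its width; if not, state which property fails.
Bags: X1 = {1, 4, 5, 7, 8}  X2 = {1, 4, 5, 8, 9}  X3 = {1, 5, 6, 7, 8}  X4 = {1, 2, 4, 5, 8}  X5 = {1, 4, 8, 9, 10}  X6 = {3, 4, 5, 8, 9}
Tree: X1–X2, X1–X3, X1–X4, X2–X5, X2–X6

Vertex coverage: the bags together contain {1, 2, 3, 4, 5, 6, 7, 8, 9, 10}, the full vertex set. Edge coverage: each edge of G has both endpoints in at least one bag. Running intersection: for every vertex, the bags containing it form a connected subtree. All three properties hold, so this is a valid tree decomposition of width max|bag| − 1 = 4, and hence tw(G) ≤ 4.

Yes; width 4.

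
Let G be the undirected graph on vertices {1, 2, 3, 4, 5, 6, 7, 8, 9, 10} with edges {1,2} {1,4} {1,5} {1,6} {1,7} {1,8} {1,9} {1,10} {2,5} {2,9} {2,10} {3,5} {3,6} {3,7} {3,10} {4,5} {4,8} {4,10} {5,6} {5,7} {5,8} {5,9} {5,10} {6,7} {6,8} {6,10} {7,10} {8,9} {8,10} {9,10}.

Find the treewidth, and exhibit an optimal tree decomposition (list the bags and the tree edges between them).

Treewidth 4.
One such decomposition:
Bags: B1 = {1, 5, 6, 7, 10}  B2 = {1, 5, 6, 8, 10}  B3 = {1, 5, 8, 9, 10}  B4 = {1, 2, 5, 9, 10}  B5 = {3, 5, 6, 7, 10}  B6 = {1, 4, 5, 8, 10}
Tree: B1–B2, B2–B3, B3–B4, B1–B5, B2–B6

Every bag has size at most 5, so the width is 5 − 1 = 4 and tw(G) ≤ 4. On the other hand G contains the 5-clique {1, 5, 8, 9, 10}. A clique must lie in a single bag of any decomposition, so no decomposition can have width below 4. Combining the bounds, tw(G) = 4.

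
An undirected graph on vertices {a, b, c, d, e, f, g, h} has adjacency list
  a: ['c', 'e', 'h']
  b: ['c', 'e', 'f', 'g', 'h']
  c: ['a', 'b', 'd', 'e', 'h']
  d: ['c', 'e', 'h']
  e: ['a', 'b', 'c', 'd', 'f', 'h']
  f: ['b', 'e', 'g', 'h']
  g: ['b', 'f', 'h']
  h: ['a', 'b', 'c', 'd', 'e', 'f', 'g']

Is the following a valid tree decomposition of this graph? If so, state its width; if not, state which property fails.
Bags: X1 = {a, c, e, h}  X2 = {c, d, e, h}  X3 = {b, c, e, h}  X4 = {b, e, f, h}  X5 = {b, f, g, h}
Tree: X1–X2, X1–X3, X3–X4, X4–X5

Yes; width 3.

Vertex coverage: the bags together contain {a, b, c, d, e, f, g, h}, the full vertex set. Edge coverage: each edge of G has both endpoints in at least one bag. Running intersection: for every vertex, the bags containing it form a connected subtree. All three properties hold, so this is a valid tree decomposition of width max|bag| − 1 = 3, and hence tw(G) ≤ 3.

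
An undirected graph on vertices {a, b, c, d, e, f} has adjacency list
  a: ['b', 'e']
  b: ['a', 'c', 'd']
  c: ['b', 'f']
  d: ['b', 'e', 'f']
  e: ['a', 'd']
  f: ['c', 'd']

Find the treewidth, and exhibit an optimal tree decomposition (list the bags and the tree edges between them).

Treewidth 2.
One optimal decomposition is:
Bags: B1 = {c, d, f}  B2 = {b, c, d}  B3 = {b, d, e}  B4 = {a, b, e}
Tree: B1–B2, B2–B3, B3–B4

Each bag holds 3 vertices, so the decomposition has width 2, which upper-bounds the treewidth. Since f–c–b–d–f is a cycle in G, G is not acyclic. Forests are exactly the graphs of treewidth ≤ 1, so tw(G) ≥ 2. The upper and lower bounds meet at 2, so that is the treewidth.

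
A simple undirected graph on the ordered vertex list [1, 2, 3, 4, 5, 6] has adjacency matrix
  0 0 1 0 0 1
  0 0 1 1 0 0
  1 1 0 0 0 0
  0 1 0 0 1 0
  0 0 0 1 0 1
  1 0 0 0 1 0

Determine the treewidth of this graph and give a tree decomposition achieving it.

Treewidth 2.
One such decomposition:
Bags: B1 = {4, 5, 6}  B2 = {1, 4, 6}  B3 = {1, 3, 4}  B4 = {2, 3, 4}
Tree: B1–B2, B2–B3, B3–B4

Each bag holds 3 vertices, so the decomposition has width 2, which upper-bounds the treewidth. Since 4–5–6–1–3–2–4 is a cycle in G, G is not acyclic. Forests are exactly the graphs of treewidth ≤ 1, so tw(G) ≥ 2. The upper and lower bounds meet at 2, so that is the treewidth.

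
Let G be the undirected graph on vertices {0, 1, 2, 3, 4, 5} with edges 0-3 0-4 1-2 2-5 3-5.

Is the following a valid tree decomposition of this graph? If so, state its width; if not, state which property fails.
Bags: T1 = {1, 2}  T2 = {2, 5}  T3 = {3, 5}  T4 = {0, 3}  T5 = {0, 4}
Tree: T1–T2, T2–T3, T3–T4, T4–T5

Yes; width 1.

Checking the three conditions: (i) the bags cover all of {0, 1, 2, 3, 4, 5}; (ii) for each edge, some bag contains both endpoints; (iii) the bags containing any fixed vertex form a subtree. All hold, so the decomposition is valid with width 2 − 1 = 1.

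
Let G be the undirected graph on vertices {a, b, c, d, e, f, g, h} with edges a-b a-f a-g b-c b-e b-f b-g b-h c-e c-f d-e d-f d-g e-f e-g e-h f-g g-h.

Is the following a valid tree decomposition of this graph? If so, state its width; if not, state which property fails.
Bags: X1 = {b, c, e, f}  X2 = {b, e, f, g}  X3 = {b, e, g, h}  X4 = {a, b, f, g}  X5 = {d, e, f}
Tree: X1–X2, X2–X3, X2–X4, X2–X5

No — edge (g,d) lies in no bag.

A tree decomposition must satisfy three properties: every vertex lies in some bag; for every edge, both endpoints lie together in some bag; and for every vertex, the bags containing it form a connected subtree. Here edge (g,d) lies in no bag, so the decomposition is invalid.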